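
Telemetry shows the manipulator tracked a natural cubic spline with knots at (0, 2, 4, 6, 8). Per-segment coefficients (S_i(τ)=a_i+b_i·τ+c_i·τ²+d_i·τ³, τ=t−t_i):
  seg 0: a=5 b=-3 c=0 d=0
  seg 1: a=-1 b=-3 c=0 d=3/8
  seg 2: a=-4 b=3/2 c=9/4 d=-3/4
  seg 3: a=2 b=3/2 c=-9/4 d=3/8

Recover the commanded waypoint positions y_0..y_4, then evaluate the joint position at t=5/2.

y_0 = S_0(0) = a_0 = 5
y_1 = S_1(0) = a_1 = -1
y_2 = S_2(0) = a_2 = -4
y_3 = S_3(0) = a_3 = 2
y_4 = S_3(2) = -1
t_q=5/2 is in segment 1 (τ=1/2); S_1(τ)=-157/64

y_0=5 y_1=-1 y_2=-4 y_3=2 y_4=-1
S(5/2) = -157/64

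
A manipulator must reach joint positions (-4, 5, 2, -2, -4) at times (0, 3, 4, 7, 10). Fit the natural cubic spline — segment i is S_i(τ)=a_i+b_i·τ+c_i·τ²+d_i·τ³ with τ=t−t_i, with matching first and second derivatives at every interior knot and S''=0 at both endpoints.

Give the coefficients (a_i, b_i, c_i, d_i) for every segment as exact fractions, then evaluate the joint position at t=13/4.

  seg 0: a=-4 b=102/19 c=0 d=-5/19
  seg 1: a=5 b=-33/19 c=-45/19 d=21/19
  seg 2: a=2 b=-60/19 c=18/19 d=-58/513
  seg 3: a=-2 b=-10/19 c=-4/57 d=4/513
S(13/4) = 5393/1216

Δ: Δ0=3, Δ1=-3, Δ2=-4/3, Δ3=-2/3
row 1: diag=8, rhs=-36; c'=1/8, d'=-9/2
row 2: denom=8−1·1/8=63/8; d'=(10−1·-9/2)/(63/8)=116/63
row 3: denom=12−3·8/21=76/7; d'=(4−3·116/63)/(76/7)=-8/57
back: M3=-8/57
back: M2=116/63−8/21·-8/57=36/19
back: M1=-9/2−1/8·36/19=-90/19
M: M0=0, M1=-90/19, M2=36/19, M3=-8/57, M4=0
seg 0: a=-4, c=M0/2=0, d=(M1−M0)/(6·3)=-5/19, b=Δ0−h0·(2M0+M1)/6=102/19
seg 1: a=5, c=M1/2=-45/19, d=(M2−M1)/(6·1)=21/19, b=Δ1−h1·(2M1+M2)/6=-33/19
seg 2: a=2, c=M2/2=18/19, d=(M3−M2)/(6·3)=-58/513, b=Δ2−h2·(2M2+M3)/6=-60/19
seg 3: a=-2, c=M3/2=-4/57, d=(M4−M3)/(6·3)=4/513, b=Δ3−h3·(2M3+M4)/6=-10/19
t_q=13/4 → seg 1, τ=1/4; S=5+-33/19·τ+-45/19·τ²+21/19·τ³=5393/1216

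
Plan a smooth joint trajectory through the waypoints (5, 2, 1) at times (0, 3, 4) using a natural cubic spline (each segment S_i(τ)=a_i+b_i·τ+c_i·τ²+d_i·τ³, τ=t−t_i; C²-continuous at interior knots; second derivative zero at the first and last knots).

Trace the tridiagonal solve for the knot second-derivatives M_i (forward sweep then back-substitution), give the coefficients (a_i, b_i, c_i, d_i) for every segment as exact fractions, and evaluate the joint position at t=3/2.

Δ: Δ0=-1, Δ1=-1
row 1: diag=8, rhs=0; c'=1/8, d'=0
back: M1=0
M: M0=0, M1=0, M2=0
seg 0: a=5, c=M0/2=0, d=(M1−M0)/(6·3)=0, b=Δ0−h0·(2M0+M1)/6=-1
seg 1: a=2, c=M1/2=0, d=(M2−M1)/(6·1)=0, b=Δ1−h1·(2M1+M2)/6=-1
t_q=3/2 → seg 0, τ=3/2; S=5+-1·τ+0·τ²+0·τ³=7/2

  seg 0: a=5 b=-1 c=0 d=0
  seg 1: a=2 b=-1 c=0 d=0
S(3/2) = 7/2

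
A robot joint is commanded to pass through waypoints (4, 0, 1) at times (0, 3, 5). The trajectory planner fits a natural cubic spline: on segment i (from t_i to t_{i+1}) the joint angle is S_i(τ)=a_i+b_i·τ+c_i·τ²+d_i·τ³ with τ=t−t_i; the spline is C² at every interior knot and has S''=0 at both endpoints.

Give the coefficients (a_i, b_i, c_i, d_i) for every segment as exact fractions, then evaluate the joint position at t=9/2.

Δ: Δ0=-4/3, Δ1=1/2
row 1: diag=10, rhs=11; c'=1/5, d'=11/10
back: M1=11/10
M: M0=0, M1=11/10, M2=0
seg 0: a=4, c=M0/2=0, d=(M1−M0)/(6·3)=11/180, b=Δ0−h0·(2M0+M1)/6=-113/60
seg 1: a=0, c=M1/2=11/20, d=(M2−M1)/(6·2)=-11/120, b=Δ1−h1·(2M1+M2)/6=-7/30
t_q=9/2 → seg 1, τ=3/2; S=0+-7/30·τ+11/20·τ²+-11/120·τ³=37/64

  seg 0: a=4 b=-113/60 c=0 d=11/180
  seg 1: a=0 b=-7/30 c=11/20 d=-11/120
S(9/2) = 37/64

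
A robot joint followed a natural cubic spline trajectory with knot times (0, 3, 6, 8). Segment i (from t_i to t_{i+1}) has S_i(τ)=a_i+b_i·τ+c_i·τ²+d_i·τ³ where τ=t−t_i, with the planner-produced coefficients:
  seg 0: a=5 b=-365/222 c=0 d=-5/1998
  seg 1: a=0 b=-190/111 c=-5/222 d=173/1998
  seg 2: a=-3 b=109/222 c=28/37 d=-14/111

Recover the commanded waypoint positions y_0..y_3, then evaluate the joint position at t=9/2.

y_0 = S_0(0) = a_0 = 5
y_1 = S_1(0) = a_1 = 0
y_2 = S_2(0) = a_2 = -3
y_3 = S_2(2) = 0
t_q=9/2 is in segment 1 (τ=3/2); S_1(τ)=-1377/592

y_0=5 y_1=0 y_2=-3 y_3=0
S(9/2) = -1377/592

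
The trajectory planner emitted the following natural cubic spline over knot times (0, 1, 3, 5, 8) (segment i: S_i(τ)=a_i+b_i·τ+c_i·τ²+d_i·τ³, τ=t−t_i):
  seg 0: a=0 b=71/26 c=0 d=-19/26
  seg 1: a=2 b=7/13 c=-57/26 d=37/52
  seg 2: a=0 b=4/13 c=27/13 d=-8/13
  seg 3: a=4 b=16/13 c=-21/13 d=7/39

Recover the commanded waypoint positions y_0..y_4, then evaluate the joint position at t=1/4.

y_0 = S_0(0) = a_0 = 0
y_1 = S_1(0) = a_1 = 2
y_2 = S_2(0) = a_2 = 0
y_3 = S_3(0) = a_3 = 4
y_4 = S_3(3) = -2
t_q=1/4 is in segment 0 (τ=1/4); S_0(τ)=1117/1664

y_0=0 y_1=2 y_2=0 y_3=4 y_4=-2
S(1/4) = 1117/1664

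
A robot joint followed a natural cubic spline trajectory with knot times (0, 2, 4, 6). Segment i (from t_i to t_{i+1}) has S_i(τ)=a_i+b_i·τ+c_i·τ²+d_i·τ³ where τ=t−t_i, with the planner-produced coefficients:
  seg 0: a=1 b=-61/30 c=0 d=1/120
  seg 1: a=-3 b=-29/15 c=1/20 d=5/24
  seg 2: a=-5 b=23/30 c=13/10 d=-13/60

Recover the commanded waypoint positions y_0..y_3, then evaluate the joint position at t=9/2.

y_0 = S_0(0) = a_0 = 1
y_1 = S_1(0) = a_1 = -3
y_2 = S_2(0) = a_2 = -5
y_3 = S_2(2) = 0
t_q=9/2 is in segment 2 (τ=1/2); S_2(τ)=-691/160

y_0=1 y_1=-3 y_2=-5 y_3=0
S(9/2) = -691/160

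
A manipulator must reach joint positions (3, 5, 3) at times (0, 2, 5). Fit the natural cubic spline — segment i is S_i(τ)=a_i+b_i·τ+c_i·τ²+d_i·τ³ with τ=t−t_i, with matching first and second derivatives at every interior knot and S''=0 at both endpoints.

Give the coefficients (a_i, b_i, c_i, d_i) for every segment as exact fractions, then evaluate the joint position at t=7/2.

Δ: Δ0=1, Δ1=-2/3
row 1: diag=10, rhs=-10; c'=3/10, d'=-1
back: M1=-1
M: M0=0, M1=-1, M2=0
seg 0: a=3, c=M0/2=0, d=(M1−M0)/(6·2)=-1/12, b=Δ0−h0·(2M0+M1)/6=4/3
seg 1: a=5, c=M1/2=-1/2, d=(M2−M1)/(6·3)=1/18, b=Δ1−h1·(2M1+M2)/6=1/3
t_q=7/2 → seg 1, τ=3/2; S=5+1/3·τ+-1/2·τ²+1/18·τ³=73/16

  seg 0: a=3 b=4/3 c=0 d=-1/12
  seg 1: a=5 b=1/3 c=-1/2 d=1/18
S(7/2) = 73/16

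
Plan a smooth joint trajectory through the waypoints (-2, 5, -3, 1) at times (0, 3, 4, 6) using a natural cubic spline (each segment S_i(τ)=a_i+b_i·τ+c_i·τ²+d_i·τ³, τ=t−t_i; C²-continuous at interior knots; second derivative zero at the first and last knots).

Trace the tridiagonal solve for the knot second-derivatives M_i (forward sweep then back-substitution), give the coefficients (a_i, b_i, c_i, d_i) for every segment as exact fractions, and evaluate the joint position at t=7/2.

Δ: Δ0=7/3, Δ1=-8, Δ2=2
row 1: diag=8, rhs=-62; c'=1/8, d'=-31/4
row 2: denom=6−1·1/8=47/8; d'=(60−1·-31/4)/(47/8)=542/47
back: M2=542/47
back: M1=-31/4−1/8·542/47=-432/47
M: M0=0, M1=-432/47, M2=542/47, M3=0
seg 0: a=-2, c=M0/2=0, d=(M1−M0)/(6·3)=-24/47, b=Δ0−h0·(2M0+M1)/6=977/141
seg 1: a=5, c=M1/2=-216/47, d=(M2−M1)/(6·1)=487/141, b=Δ1−h1·(2M1+M2)/6=-967/141
seg 2: a=-3, c=M2/2=271/47, d=(M3−M2)/(6·2)=-271/282, b=Δ2−h2·(2M2+M3)/6=-802/141
t_q=7/2 → seg 1, τ=1/2; S=5+-967/141·τ+-216/47·τ²+487/141·τ³=321/376

  seg 0: a=-2 b=977/141 c=0 d=-24/47
  seg 1: a=5 b=-967/141 c=-216/47 d=487/141
  seg 2: a=-3 b=-802/141 c=271/47 d=-271/282
S(7/2) = 321/376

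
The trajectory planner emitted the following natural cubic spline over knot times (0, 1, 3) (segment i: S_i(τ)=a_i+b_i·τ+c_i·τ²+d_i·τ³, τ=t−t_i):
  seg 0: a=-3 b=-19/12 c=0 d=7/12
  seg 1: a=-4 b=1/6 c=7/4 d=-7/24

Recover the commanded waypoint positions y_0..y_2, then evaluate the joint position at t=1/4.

y_0 = S_0(0) = a_0 = -3
y_1 = S_1(0) = a_1 = -4
y_2 = S_1(2) = 1
t_q=1/4 is in segment 0 (τ=1/4); S_0(τ)=-867/256

y_0=-3 y_1=-4 y_2=1
S(1/4) = -867/256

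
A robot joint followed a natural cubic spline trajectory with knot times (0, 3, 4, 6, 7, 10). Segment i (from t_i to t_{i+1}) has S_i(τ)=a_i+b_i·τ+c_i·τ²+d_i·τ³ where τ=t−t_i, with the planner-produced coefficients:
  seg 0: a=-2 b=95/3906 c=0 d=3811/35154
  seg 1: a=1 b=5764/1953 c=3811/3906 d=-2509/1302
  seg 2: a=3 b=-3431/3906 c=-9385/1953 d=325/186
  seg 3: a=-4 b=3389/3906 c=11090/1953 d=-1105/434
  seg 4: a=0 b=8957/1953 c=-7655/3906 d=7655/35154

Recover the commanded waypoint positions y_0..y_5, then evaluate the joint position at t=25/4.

y_0 = S_0(0) = a_0 = -2
y_1 = S_1(0) = a_1 = 1
y_2 = S_2(0) = a_2 = 3
y_3 = S_3(0) = a_3 = -4
y_4 = S_4(0) = a_4 = 0
y_5 = S_4(3) = 2
t_q=25/4 is in segment 3 (τ=1/4); S_3(τ)=-288979/83328

y_0=-2 y_1=1 y_2=3 y_3=-4 y_4=0 y_5=2
S(25/4) = -288979/83328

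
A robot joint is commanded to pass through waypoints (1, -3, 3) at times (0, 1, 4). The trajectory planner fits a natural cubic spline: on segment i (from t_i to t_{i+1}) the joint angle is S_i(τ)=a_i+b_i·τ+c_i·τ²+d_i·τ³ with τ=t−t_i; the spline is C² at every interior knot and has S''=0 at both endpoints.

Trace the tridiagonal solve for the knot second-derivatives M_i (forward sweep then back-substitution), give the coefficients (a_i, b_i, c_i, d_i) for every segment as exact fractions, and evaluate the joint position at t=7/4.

  seg 0: a=1 b=-19/4 c=0 d=3/4
  seg 1: a=-3 b=-5/2 c=9/4 d=-1/4
S(7/4) = -951/256

Δ: Δ0=-4, Δ1=2
row 1: diag=8, rhs=36; c'=3/8, d'=9/2
back: M1=9/2
M: M0=0, M1=9/2, M2=0
seg 0: a=1, c=M0/2=0, d=(M1−M0)/(6·1)=3/4, b=Δ0−h0·(2M0+M1)/6=-19/4
seg 1: a=-3, c=M1/2=9/4, d=(M2−M1)/(6·3)=-1/4, b=Δ1−h1·(2M1+M2)/6=-5/2
t_q=7/4 → seg 1, τ=3/4; S=-3+-5/2·τ+9/4·τ²+-1/4·τ³=-951/256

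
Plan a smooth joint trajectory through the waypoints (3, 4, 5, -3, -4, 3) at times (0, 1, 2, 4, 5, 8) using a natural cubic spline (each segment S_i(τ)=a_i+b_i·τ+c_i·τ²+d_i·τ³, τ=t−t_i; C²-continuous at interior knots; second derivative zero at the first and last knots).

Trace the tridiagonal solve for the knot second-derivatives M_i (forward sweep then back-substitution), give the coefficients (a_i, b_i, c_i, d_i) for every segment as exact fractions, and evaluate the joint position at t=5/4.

  seg 0: a=3 b=2030/2859 c=0 d=829/2859
  seg 1: a=4 b=4517/2859 c=829/953 d=-4145/2859
  seg 2: a=5 b=-2944/2859 c=-3316/953 d=2851/2859
  seg 3: a=-3 b=-8524/2859 c=2386/953 d=-1493/2859
  seg 4: a=-4 b=1313/2859 c=893/953 d=-893/8577
S(5/4) = 269993/60992

Δ: Δ0=1, Δ1=1, Δ2=-4, Δ3=-1, Δ4=7/3
row 1: diag=4, rhs=0; c'=1/4, d'=0
row 2: denom=6−1·1/4=23/4; d'=(-30−1·0)/(23/4)=-120/23
row 3: denom=6−2·8/23=122/23; d'=(18−2·-120/23)/(122/23)=327/61
row 4: denom=8−1·23/122=953/122; d'=(20−1·327/61)/(953/122)=1786/953
back: M4=1786/953
back: M3=327/61−23/122·1786/953=4772/953
back: M2=-120/23−8/23·4772/953=-6632/953
back: M1=0−1/4·-6632/953=1658/953
M: M0=0, M1=1658/953, M2=-6632/953, M3=4772/953, M4=1786/953, M5=0
seg 0: a=3, c=M0/2=0, d=(M1−M0)/(6·1)=829/2859, b=Δ0−h0·(2M0+M1)/6=2030/2859
seg 1: a=4, c=M1/2=829/953, d=(M2−M1)/(6·1)=-4145/2859, b=Δ1−h1·(2M1+M2)/6=4517/2859
seg 2: a=5, c=M2/2=-3316/953, d=(M3−M2)/(6·2)=2851/2859, b=Δ2−h2·(2M2+M3)/6=-2944/2859
seg 3: a=-3, c=M3/2=2386/953, d=(M4−M3)/(6·1)=-1493/2859, b=Δ3−h3·(2M3+M4)/6=-8524/2859
seg 4: a=-4, c=M4/2=893/953, d=(M5−M4)/(6·3)=-893/8577, b=Δ4−h4·(2M4+M5)/6=1313/2859
t_q=5/4 → seg 1, τ=1/4; S=4+4517/2859·τ+829/953·τ²+-4145/2859·τ³=269993/60992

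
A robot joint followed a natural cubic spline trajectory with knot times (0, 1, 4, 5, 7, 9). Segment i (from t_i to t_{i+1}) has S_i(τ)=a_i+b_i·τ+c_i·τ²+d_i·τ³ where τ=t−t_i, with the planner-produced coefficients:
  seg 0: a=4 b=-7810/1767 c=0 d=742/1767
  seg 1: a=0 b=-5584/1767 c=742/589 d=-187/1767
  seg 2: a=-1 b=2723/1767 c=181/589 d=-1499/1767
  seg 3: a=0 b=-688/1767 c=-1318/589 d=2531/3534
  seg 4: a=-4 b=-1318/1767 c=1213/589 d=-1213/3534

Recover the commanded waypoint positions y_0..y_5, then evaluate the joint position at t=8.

y_0=4 y_1=0 y_2=-1 y_3=0 y_4=-4 y_5=0
S(8) = -3569/1178

y_0 = S_0(0) = a_0 = 4
y_1 = S_1(0) = a_1 = 0
y_2 = S_2(0) = a_2 = -1
y_3 = S_3(0) = a_3 = 0
y_4 = S_4(0) = a_4 = -4
y_5 = S_4(2) = 0
t_q=8 is in segment 4 (τ=1); S_4(τ)=-3569/1178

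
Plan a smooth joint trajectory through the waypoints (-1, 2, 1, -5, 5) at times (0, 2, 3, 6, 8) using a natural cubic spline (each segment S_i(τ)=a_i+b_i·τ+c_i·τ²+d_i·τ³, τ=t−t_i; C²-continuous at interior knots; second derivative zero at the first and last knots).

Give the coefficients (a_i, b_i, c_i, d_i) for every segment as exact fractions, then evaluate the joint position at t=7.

  seg 0: a=-1 b=917/416 c=0 d=-293/1664
  seg 1: a=2 b=19/208 c=-879/832 d=-29/832
  seg 2: a=1 b=-1769/832 c=-483/416 d=77/192
  seg 3: a=-5 b=361/208 c=2037/832 d=-679/1664
S(7) = -2037/1664

Δ: Δ0=3/2, Δ1=-1, Δ2=-2, Δ3=5
row 1: diag=6, rhs=-15; c'=1/6, d'=-5/2
row 2: denom=8−1·1/6=47/6; d'=(-6−1·-5/2)/(47/6)=-21/47
row 3: denom=10−3·18/47=416/47; d'=(42−3·-21/47)/(416/47)=2037/416
back: M3=2037/416
back: M2=-21/47−18/47·2037/416=-483/208
back: M1=-5/2−1/6·-483/208=-879/416
M: M0=0, M1=-879/416, M2=-483/208, M3=2037/416, M4=0
seg 0: a=-1, c=M0/2=0, d=(M1−M0)/(6·2)=-293/1664, b=Δ0−h0·(2M0+M1)/6=917/416
seg 1: a=2, c=M1/2=-879/832, d=(M2−M1)/(6·1)=-29/832, b=Δ1−h1·(2M1+M2)/6=19/208
seg 2: a=1, c=M2/2=-483/416, d=(M3−M2)/(6·3)=77/192, b=Δ2−h2·(2M2+M3)/6=-1769/832
seg 3: a=-5, c=M3/2=2037/832, d=(M4−M3)/(6·2)=-679/1664, b=Δ3−h3·(2M3+M4)/6=361/208
t_q=7 → seg 3, τ=1; S=-5+361/208·τ+2037/832·τ²+-679/1664·τ³=-2037/1664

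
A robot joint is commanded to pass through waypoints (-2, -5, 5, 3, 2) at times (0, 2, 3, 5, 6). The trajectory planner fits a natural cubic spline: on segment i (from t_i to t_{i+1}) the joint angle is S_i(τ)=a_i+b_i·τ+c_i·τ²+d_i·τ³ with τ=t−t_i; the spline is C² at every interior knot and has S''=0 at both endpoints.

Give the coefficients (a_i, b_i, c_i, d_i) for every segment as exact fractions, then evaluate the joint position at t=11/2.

Δ: Δ0=-3/2, Δ1=10, Δ2=-1, Δ3=-1
row 1: diag=6, rhs=69; c'=1/6, d'=23/2
row 2: denom=6−1·1/6=35/6; d'=(-66−1·23/2)/(35/6)=-93/7
row 3: denom=6−2·12/35=186/35; d'=(0−2·-93/7)/(186/35)=5
back: M3=5
back: M2=-93/7−12/35·5=-15
back: M1=23/2−1/6·-15=14
M: M0=0, M1=14, M2=-15, M3=5, M4=0
seg 0: a=-2, c=M0/2=0, d=(M1−M0)/(6·2)=7/6, b=Δ0−h0·(2M0+M1)/6=-37/6
seg 1: a=-5, c=M1/2=7, d=(M2−M1)/(6·1)=-29/6, b=Δ1−h1·(2M1+M2)/6=47/6
seg 2: a=5, c=M2/2=-15/2, d=(M3−M2)/(6·2)=5/3, b=Δ2−h2·(2M2+M3)/6=22/3
seg 3: a=3, c=M3/2=5/2, d=(M4−M3)/(6·1)=-5/6, b=Δ3−h3·(2M3+M4)/6=-8/3
t_q=11/2 → seg 3, τ=1/2; S=3+-8/3·τ+5/2·τ²+-5/6·τ³=35/16

  seg 0: a=-2 b=-37/6 c=0 d=7/6
  seg 1: a=-5 b=47/6 c=7 d=-29/6
  seg 2: a=5 b=22/3 c=-15/2 d=5/3
  seg 3: a=3 b=-8/3 c=5/2 d=-5/6
S(11/2) = 35/16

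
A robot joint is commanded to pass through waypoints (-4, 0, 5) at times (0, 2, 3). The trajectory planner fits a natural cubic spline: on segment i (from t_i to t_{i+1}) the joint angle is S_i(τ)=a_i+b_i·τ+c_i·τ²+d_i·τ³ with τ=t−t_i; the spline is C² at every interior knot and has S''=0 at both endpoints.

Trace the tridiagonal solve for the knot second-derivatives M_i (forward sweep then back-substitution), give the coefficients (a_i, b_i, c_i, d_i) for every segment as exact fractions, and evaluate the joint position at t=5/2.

Δ: Δ0=2, Δ1=5
row 1: diag=6, rhs=18; c'=1/6, d'=3
back: M1=3
M: M0=0, M1=3, M2=0
seg 0: a=-4, c=M0/2=0, d=(M1−M0)/(6·2)=1/4, b=Δ0−h0·(2M0+M1)/6=1
seg 1: a=0, c=M1/2=3/2, d=(M2−M1)/(6·1)=-1/2, b=Δ1−h1·(2M1+M2)/6=4
t_q=5/2 → seg 1, τ=1/2; S=0+4·τ+3/2·τ²+-1/2·τ³=37/16

  seg 0: a=-4 b=1 c=0 d=1/4
  seg 1: a=0 b=4 c=3/2 d=-1/2
S(5/2) = 37/16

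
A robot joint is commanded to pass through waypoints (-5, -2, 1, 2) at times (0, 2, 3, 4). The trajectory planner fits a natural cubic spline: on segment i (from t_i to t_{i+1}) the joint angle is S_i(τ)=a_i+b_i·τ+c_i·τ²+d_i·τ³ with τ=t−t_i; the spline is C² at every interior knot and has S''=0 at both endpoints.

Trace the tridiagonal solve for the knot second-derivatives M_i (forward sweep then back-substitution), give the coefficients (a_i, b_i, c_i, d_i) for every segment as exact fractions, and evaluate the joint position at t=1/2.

  seg 0: a=-5 b=37/46 c=0 d=4/23
  seg 1: a=-2 b=133/46 c=24/23 d=-43/46
  seg 2: a=1 b=50/23 c=-81/46 d=27/46
S(1/2) = -421/92

Δ: Δ0=3/2, Δ1=3, Δ2=1
row 1: diag=6, rhs=9; c'=1/6, d'=3/2
row 2: denom=4−1·1/6=23/6; d'=(-12−1·3/2)/(23/6)=-81/23
back: M2=-81/23
back: M1=3/2−1/6·-81/23=48/23
M: M0=0, M1=48/23, M2=-81/23, M3=0
seg 0: a=-5, c=M0/2=0, d=(M1−M0)/(6·2)=4/23, b=Δ0−h0·(2M0+M1)/6=37/46
seg 1: a=-2, c=M1/2=24/23, d=(M2−M1)/(6·1)=-43/46, b=Δ1−h1·(2M1+M2)/6=133/46
seg 2: a=1, c=M2/2=-81/46, d=(M3−M2)/(6·1)=27/46, b=Δ2−h2·(2M2+M3)/6=50/23
t_q=1/2 → seg 0, τ=1/2; S=-5+37/46·τ+0·τ²+4/23·τ³=-421/92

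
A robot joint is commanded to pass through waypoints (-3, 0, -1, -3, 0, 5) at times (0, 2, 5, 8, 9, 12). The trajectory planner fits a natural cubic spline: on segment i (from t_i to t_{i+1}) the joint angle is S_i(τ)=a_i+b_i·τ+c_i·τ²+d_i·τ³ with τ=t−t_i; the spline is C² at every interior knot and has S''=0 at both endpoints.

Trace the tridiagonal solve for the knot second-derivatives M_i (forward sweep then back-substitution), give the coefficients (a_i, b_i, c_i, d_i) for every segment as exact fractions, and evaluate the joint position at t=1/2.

Δ: Δ0=3/2, Δ1=-1/3, Δ2=-2/3, Δ3=3, Δ4=5/3
row 1: diag=10, rhs=-11; c'=3/10, d'=-11/10
row 2: denom=12−3·3/10=111/10; d'=(-2−3·-11/10)/(111/10)=13/111
row 3: denom=8−3·10/37=266/37; d'=(22−3·13/111)/(266/37)=801/266
row 4: denom=8−1·37/266=2091/266; d'=(-8−1·801/266)/(2091/266)=-2929/2091
back: M4=-2929/2091
back: M3=801/266−37/266·-2929/2091=6704/2091
back: M2=13/111−10/37·6704/2091=-1567/2091
back: M1=-11/10−3/10·-1567/2091=-610/697
M: M0=0, M1=-610/697, M2=-1567/2091, M3=6704/2091, M4=-2929/2091, M5=0
seg 0: a=-3, c=M0/2=0, d=(M1−M0)/(6·2)=-305/4182, b=Δ0−h0·(2M0+M1)/6=7493/4182
seg 1: a=0, c=M1/2=-305/697, d=(M2−M1)/(6·3)=263/37638, b=Δ1−h1·(2M1+M2)/6=3833/4182
seg 2: a=-1, c=M2/2=-1567/4182, d=(M3−M2)/(6·3)=919/4182, b=Δ2−h2·(2M2+M3)/6=-187/123
seg 3: a=-3, c=M3/2=3352/2091, d=(M4−M3)/(6·1)=-3211/4182, b=Δ3−h3·(2M3+M4)/6=9053/4182
seg 4: a=0, c=M4/2=-2929/4182, d=(M5−M4)/(6·3)=2929/37638, b=Δ4−h4·(2M4+M5)/6=2138/697
t_q=1/2 → seg 0, τ=1/2; S=-3+7493/4182·τ+0·τ²+-305/4182·τ³=-23567/11152

  seg 0: a=-3 b=7493/4182 c=0 d=-305/4182
  seg 1: a=0 b=3833/4182 c=-305/697 d=263/37638
  seg 2: a=-1 b=-187/123 c=-1567/4182 d=919/4182
  seg 3: a=-3 b=9053/4182 c=3352/2091 d=-3211/4182
  seg 4: a=0 b=2138/697 c=-2929/4182 d=2929/37638
S(1/2) = -23567/11152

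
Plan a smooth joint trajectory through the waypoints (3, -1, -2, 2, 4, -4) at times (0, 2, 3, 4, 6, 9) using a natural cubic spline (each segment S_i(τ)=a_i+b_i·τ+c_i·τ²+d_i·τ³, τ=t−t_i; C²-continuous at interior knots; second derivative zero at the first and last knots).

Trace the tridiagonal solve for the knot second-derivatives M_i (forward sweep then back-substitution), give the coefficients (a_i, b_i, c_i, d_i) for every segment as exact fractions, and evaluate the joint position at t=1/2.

Δ: Δ0=-2, Δ1=-1, Δ2=4, Δ3=1, Δ4=-8/3
row 1: diag=6, rhs=6; c'=1/6, d'=1
row 2: denom=4−1·1/6=23/6; d'=(30−1·1)/(23/6)=174/23
row 3: denom=6−1·6/23=132/23; d'=(-18−1·174/23)/(132/23)=-49/11
row 4: denom=10−2·23/66=307/33; d'=(-22−2·-49/11)/(307/33)=-432/307
back: M4=-432/307
back: M3=-49/11−23/66·-432/307=-1217/307
back: M2=174/23−6/23·-1217/307=2640/307
back: M1=1−1/6·2640/307=-133/307
M: M0=0, M1=-133/307, M2=2640/307, M3=-1217/307, M4=-432/307, M5=0
seg 0: a=3, c=M0/2=0, d=(M1−M0)/(6·2)=-133/3684, b=Δ0−h0·(2M0+M1)/6=-1709/921
seg 1: a=-1, c=M1/2=-133/614, d=(M2−M1)/(6·1)=2773/1842, b=Δ1−h1·(2M1+M2)/6=-2108/921
seg 2: a=-2, c=M2/2=1320/307, d=(M3−M2)/(6·1)=-3857/1842, b=Δ2−h2·(2M2+M3)/6=3305/1842
seg 3: a=2, c=M3/2=-1217/614, d=(M4−M3)/(6·2)=785/3684, b=Δ3−h3·(2M3+M4)/6=3787/921
seg 4: a=4, c=M4/2=-216/307, d=(M5−M4)/(6·3)=24/307, b=Δ4−h4·(2M4+M5)/6=-1160/921
t_q=1/2 → seg 0, τ=1/2; S=3+-1709/921·τ+0·τ²+-133/3684·τ³=20313/9824

  seg 0: a=3 b=-1709/921 c=0 d=-133/3684
  seg 1: a=-1 b=-2108/921 c=-133/614 d=2773/1842
  seg 2: a=-2 b=3305/1842 c=1320/307 d=-3857/1842
  seg 3: a=2 b=3787/921 c=-1217/614 d=785/3684
  seg 4: a=4 b=-1160/921 c=-216/307 d=24/307
S(1/2) = 20313/9824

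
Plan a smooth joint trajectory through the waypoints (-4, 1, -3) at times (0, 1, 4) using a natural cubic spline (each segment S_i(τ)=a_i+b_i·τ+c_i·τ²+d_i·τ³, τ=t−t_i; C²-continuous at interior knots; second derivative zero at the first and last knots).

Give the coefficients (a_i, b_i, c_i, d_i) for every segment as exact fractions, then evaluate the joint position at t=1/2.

  seg 0: a=-4 b=139/24 c=0 d=-19/24
  seg 1: a=1 b=41/12 c=-19/8 d=19/72
S(1/2) = -77/64

Δ: Δ0=5, Δ1=-4/3
row 1: diag=8, rhs=-38; c'=3/8, d'=-19/4
back: M1=-19/4
M: M0=0, M1=-19/4, M2=0
seg 0: a=-4, c=M0/2=0, d=(M1−M0)/(6·1)=-19/24, b=Δ0−h0·(2M0+M1)/6=139/24
seg 1: a=1, c=M1/2=-19/8, d=(M2−M1)/(6·3)=19/72, b=Δ1−h1·(2M1+M2)/6=41/12
t_q=1/2 → seg 0, τ=1/2; S=-4+139/24·τ+0·τ²+-19/24·τ³=-77/64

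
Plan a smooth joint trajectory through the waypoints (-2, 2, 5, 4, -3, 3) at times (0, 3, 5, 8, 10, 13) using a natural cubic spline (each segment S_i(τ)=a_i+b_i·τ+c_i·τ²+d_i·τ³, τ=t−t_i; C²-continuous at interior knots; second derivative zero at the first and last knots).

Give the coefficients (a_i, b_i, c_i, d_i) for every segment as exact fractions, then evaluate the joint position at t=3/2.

  seg 0: a=-2 b=3455/2772 c=0 d=241/24948
  seg 1: a=2 b=2089/1386 c=241/2772 d=-251/5544
  seg 2: a=5 b=101/77 c=-128/693 d=-4/33
  seg 3: a=4 b=-709/231 c=-884/693 d=2939/5544
  seg 4: a=-3 b=-2509/1386 c=5281/2772 d=-5281/24948
S(3/2) = -241/2464

Δ: Δ0=4/3, Δ1=3/2, Δ2=-1/3, Δ3=-7/2, Δ4=2
row 1: diag=10, rhs=1; c'=1/5, d'=1/10
row 2: denom=10−2·1/5=48/5; d'=(-11−2·1/10)/(48/5)=-7/6
row 3: denom=10−3·5/16=145/16; d'=(-19−3·-7/6)/(145/16)=-248/145
row 4: denom=10−2·32/145=1386/145; d'=(33−2·-248/145)/(1386/145)=5281/1386
back: M4=5281/1386
back: M3=-248/145−32/145·5281/1386=-1768/693
back: M2=-7/6−5/16·-1768/693=-256/693
back: M1=1/10−1/5·-256/693=241/1386
M: M0=0, M1=241/1386, M2=-256/693, M3=-1768/693, M4=5281/1386, M5=0
seg 0: a=-2, c=M0/2=0, d=(M1−M0)/(6·3)=241/24948, b=Δ0−h0·(2M0+M1)/6=3455/2772
seg 1: a=2, c=M1/2=241/2772, d=(M2−M1)/(6·2)=-251/5544, b=Δ1−h1·(2M1+M2)/6=2089/1386
seg 2: a=5, c=M2/2=-128/693, d=(M3−M2)/(6·3)=-4/33, b=Δ2−h2·(2M2+M3)/6=101/77
seg 3: a=4, c=M3/2=-884/693, d=(M4−M3)/(6·2)=2939/5544, b=Δ3−h3·(2M3+M4)/6=-709/231
seg 4: a=-3, c=M4/2=5281/2772, d=(M5−M4)/(6·3)=-5281/24948, b=Δ4−h4·(2M4+M5)/6=-2509/1386
t_q=3/2 → seg 0, τ=3/2; S=-2+3455/2772·τ+0·τ²+241/24948·τ³=-241/2464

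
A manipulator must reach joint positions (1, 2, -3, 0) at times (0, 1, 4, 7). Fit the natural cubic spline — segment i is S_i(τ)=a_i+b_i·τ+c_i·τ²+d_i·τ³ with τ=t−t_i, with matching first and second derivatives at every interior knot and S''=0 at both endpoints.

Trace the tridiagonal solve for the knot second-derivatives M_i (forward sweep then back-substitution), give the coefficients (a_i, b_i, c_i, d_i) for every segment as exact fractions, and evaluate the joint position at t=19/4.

Δ: Δ0=1, Δ1=-5/3, Δ2=1
row 1: diag=8, rhs=-16; c'=3/8, d'=-2
row 2: denom=12−3·3/8=87/8; d'=(16−3·-2)/(87/8)=176/87
back: M2=176/87
back: M1=-2−3/8·176/87=-80/29
M: M0=0, M1=-80/29, M2=176/87, M3=0
seg 0: a=1, c=M0/2=0, d=(M1−M0)/(6·1)=-40/87, b=Δ0−h0·(2M0+M1)/6=127/87
seg 1: a=2, c=M1/2=-40/29, d=(M2−M1)/(6·3)=208/783, b=Δ1−h1·(2M1+M2)/6=7/87
seg 2: a=-3, c=M2/2=88/87, d=(M3−M2)/(6·3)=-88/783, b=Δ2−h2·(2M2+M3)/6=-89/87
t_q=19/4 → seg 2, τ=3/4; S=-3+-89/87·τ+88/87·τ²+-88/783·τ³=-753/232

  seg 0: a=1 b=127/87 c=0 d=-40/87
  seg 1: a=2 b=7/87 c=-40/29 d=208/783
  seg 2: a=-3 b=-89/87 c=88/87 d=-88/783
S(19/4) = -753/232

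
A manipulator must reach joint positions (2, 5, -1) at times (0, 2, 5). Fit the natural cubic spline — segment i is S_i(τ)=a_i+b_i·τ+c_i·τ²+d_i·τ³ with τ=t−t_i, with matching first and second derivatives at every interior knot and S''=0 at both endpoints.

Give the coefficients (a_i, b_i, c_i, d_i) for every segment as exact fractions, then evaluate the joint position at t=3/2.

  seg 0: a=2 b=11/5 c=0 d=-7/40
  seg 1: a=5 b=1/10 c=-21/20 d=7/60
S(3/2) = 1507/320

Δ: Δ0=3/2, Δ1=-2
row 1: diag=10, rhs=-21; c'=3/10, d'=-21/10
back: M1=-21/10
M: M0=0, M1=-21/10, M2=0
seg 0: a=2, c=M0/2=0, d=(M1−M0)/(6·2)=-7/40, b=Δ0−h0·(2M0+M1)/6=11/5
seg 1: a=5, c=M1/2=-21/20, d=(M2−M1)/(6·3)=7/60, b=Δ1−h1·(2M1+M2)/6=1/10
t_q=3/2 → seg 0, τ=3/2; S=2+11/5·τ+0·τ²+-7/40·τ³=1507/320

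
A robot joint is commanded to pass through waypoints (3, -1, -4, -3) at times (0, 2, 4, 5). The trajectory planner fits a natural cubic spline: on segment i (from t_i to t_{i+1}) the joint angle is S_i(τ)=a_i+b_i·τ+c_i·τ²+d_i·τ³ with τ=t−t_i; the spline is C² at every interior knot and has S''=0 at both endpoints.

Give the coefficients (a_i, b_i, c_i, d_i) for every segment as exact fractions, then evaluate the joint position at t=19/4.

Δ: Δ0=-2, Δ1=-3/2, Δ2=1
row 1: diag=8, rhs=3; c'=1/4, d'=3/8
row 2: denom=6−2·1/4=11/2; d'=(15−2·3/8)/(11/2)=57/22
back: M2=57/22
back: M1=3/8−1/4·57/22=-3/11
M: M0=0, M1=-3/11, M2=57/22, M3=0
seg 0: a=3, c=M0/2=0, d=(M1−M0)/(6·2)=-1/44, b=Δ0−h0·(2M0+M1)/6=-21/11
seg 1: a=-1, c=M1/2=-3/22, d=(M2−M1)/(6·2)=21/88, b=Δ1−h1·(2M1+M2)/6=-24/11
seg 2: a=-4, c=M2/2=57/44, d=(M3−M2)/(6·1)=-19/44, b=Δ2−h2·(2M2+M3)/6=3/22
t_q=19/4 → seg 2, τ=3/4; S=-4+3/22·τ+57/44·τ²+-19/44·τ³=-9437/2816

  seg 0: a=3 b=-21/11 c=0 d=-1/44
  seg 1: a=-1 b=-24/11 c=-3/22 d=21/88
  seg 2: a=-4 b=3/22 c=57/44 d=-19/44
S(19/4) = -9437/2816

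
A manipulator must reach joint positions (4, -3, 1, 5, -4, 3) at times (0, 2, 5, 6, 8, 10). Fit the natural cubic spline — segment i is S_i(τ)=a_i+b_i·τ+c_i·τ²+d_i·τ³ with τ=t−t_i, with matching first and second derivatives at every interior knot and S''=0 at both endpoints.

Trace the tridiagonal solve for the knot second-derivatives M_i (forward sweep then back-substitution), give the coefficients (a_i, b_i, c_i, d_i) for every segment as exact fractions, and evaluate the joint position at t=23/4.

Δ: Δ0=-7/2, Δ1=4/3, Δ2=4, Δ3=-9/2, Δ4=7/2
row 1: diag=10, rhs=29; c'=3/10, d'=29/10
row 2: denom=8−3·3/10=71/10; d'=(16−3·29/10)/(71/10)=73/71
row 3: denom=6−1·10/71=416/71; d'=(-51−1·73/71)/(416/71)=-1847/208
row 4: denom=8−2·71/208=761/104; d'=(48−2·-1847/208)/(761/104)=6839/761
back: M4=6839/761
back: M3=-1847/208−71/208·6839/761=-9092/761
back: M2=73/71−10/71·-9092/761=2063/761
back: M1=29/10−3/10·2063/761=1588/761
M: M0=0, M1=1588/761, M2=2063/761, M3=-9092/761, M4=6839/761, M5=0
seg 0: a=4, c=M0/2=0, d=(M1−M0)/(6·2)=397/2283, b=Δ0−h0·(2M0+M1)/6=-19157/4566
seg 1: a=-3, c=M1/2=794/761, d=(M2−M1)/(6·3)=475/13698, b=Δ1−h1·(2M1+M2)/6=-9629/4566
seg 2: a=1, c=M2/2=2063/1522, d=(M3−M2)/(6·1)=-11155/4566, b=Δ2−h2·(2M2+M3)/6=11615/2283
seg 3: a=5, c=M3/2=-4546/761, d=(M4−M3)/(6·2)=15931/9132, b=Δ3−h3·(2M3+M4)/6=2143/4566
seg 4: a=-4, c=M4/2=6839/1522, d=(M5−M4)/(6·2)=-6839/9132, b=Δ4−h4·(2M4+M5)/6=-11375/4566
t_q=23/4 → seg 2, τ=3/4; S=1+11615/2283·τ+2063/1522·τ²+-11155/4566·τ³=442961/97408

  seg 0: a=4 b=-19157/4566 c=0 d=397/2283
  seg 1: a=-3 b=-9629/4566 c=794/761 d=475/13698
  seg 2: a=1 b=11615/2283 c=2063/1522 d=-11155/4566
  seg 3: a=5 b=2143/4566 c=-4546/761 d=15931/9132
  seg 4: a=-4 b=-11375/4566 c=6839/1522 d=-6839/9132
S(23/4) = 442961/97408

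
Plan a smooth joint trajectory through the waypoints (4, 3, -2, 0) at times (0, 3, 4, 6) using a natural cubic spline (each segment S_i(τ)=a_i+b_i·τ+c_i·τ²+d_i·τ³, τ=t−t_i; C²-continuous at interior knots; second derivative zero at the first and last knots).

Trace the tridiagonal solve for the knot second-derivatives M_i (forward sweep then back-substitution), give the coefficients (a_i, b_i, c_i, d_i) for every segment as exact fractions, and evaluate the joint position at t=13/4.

Δ: Δ0=-1/3, Δ1=-5, Δ2=1
row 1: diag=8, rhs=-28; c'=1/8, d'=-7/2
row 2: denom=6−1·1/8=47/8; d'=(36−1·-7/2)/(47/8)=316/47
back: M2=316/47
back: M1=-7/2−1/8·316/47=-204/47
M: M0=0, M1=-204/47, M2=316/47, M3=0
seg 0: a=4, c=M0/2=0, d=(M1−M0)/(6·3)=-34/141, b=Δ0−h0·(2M0+M1)/6=259/141
seg 1: a=3, c=M1/2=-102/47, d=(M2−M1)/(6·1)=260/141, b=Δ1−h1·(2M1+M2)/6=-659/141
seg 2: a=-2, c=M2/2=158/47, d=(M3−M2)/(6·2)=-79/141, b=Δ2−h2·(2M2+M3)/6=-491/141
t_q=13/4 → seg 1, τ=1/4; S=3+-659/141·τ+-102/47·τ²+260/141·τ³=1297/752

  seg 0: a=4 b=259/141 c=0 d=-34/141
  seg 1: a=3 b=-659/141 c=-102/47 d=260/141
  seg 2: a=-2 b=-491/141 c=158/47 d=-79/141
S(13/4) = 1297/752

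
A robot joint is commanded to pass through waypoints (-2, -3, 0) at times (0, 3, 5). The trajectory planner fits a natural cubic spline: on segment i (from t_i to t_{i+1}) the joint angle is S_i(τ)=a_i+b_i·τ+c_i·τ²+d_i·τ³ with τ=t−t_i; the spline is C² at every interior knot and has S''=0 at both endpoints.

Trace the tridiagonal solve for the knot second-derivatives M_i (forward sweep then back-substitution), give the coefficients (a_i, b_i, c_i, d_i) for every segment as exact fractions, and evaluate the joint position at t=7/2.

Δ: Δ0=-1/3, Δ1=3/2
row 1: diag=10, rhs=11; c'=1/5, d'=11/10
back: M1=11/10
M: M0=0, M1=11/10, M2=0
seg 0: a=-2, c=M0/2=0, d=(M1−M0)/(6·3)=11/180, b=Δ0−h0·(2M0+M1)/6=-53/60
seg 1: a=-3, c=M1/2=11/20, d=(M2−M1)/(6·2)=-11/120, b=Δ1−h1·(2M1+M2)/6=23/30
t_q=7/2 → seg 1, τ=1/2; S=-3+23/30·τ+11/20·τ²+-11/120·τ³=-797/320

  seg 0: a=-2 b=-53/60 c=0 d=11/180
  seg 1: a=-3 b=23/30 c=11/20 d=-11/120
S(7/2) = -797/320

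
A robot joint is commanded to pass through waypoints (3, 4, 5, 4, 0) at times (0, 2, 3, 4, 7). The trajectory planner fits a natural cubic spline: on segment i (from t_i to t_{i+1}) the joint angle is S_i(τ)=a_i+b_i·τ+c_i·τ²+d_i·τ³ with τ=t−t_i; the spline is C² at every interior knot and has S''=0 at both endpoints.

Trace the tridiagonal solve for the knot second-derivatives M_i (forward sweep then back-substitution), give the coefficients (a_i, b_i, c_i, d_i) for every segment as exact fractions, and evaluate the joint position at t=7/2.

Δ: Δ0=1/2, Δ1=1, Δ2=-1, Δ3=-4/3
row 1: diag=6, rhs=3; c'=1/6, d'=1/2
row 2: denom=4−1·1/6=23/6; d'=(-12−1·1/2)/(23/6)=-75/23
row 3: denom=8−1·6/23=178/23; d'=(-2−1·-75/23)/(178/23)=29/178
back: M3=29/178
back: M2=-75/23−6/23·29/178=-294/89
back: M1=1/2−1/6·-294/89=187/178
M: M0=0, M1=187/178, M2=-294/89, M3=29/178, M4=0
seg 0: a=3, c=M0/2=0, d=(M1−M0)/(6·2)=187/2136, b=Δ0−h0·(2M0+M1)/6=40/267
seg 1: a=4, c=M1/2=187/356, d=(M2−M1)/(6·1)=-775/1068, b=Δ1−h1·(2M1+M2)/6=641/534
seg 2: a=5, c=M2/2=-147/89, d=(M3−M2)/(6·1)=617/1068, b=Δ2−h2·(2M2+M3)/6=79/1068
seg 3: a=4, c=M3/2=29/356, d=(M4−M3)/(6·3)=-29/3204, b=Δ3−h3·(2M3+M4)/6=-799/534
t_q=7/2 → seg 2, τ=1/2; S=5+79/1068·τ+-147/89·τ²+617/1068·τ³=13375/2848

  seg 0: a=3 b=40/267 c=0 d=187/2136
  seg 1: a=4 b=641/534 c=187/356 d=-775/1068
  seg 2: a=5 b=79/1068 c=-147/89 d=617/1068
  seg 3: a=4 b=-799/534 c=29/356 d=-29/3204
S(7/2) = 13375/2848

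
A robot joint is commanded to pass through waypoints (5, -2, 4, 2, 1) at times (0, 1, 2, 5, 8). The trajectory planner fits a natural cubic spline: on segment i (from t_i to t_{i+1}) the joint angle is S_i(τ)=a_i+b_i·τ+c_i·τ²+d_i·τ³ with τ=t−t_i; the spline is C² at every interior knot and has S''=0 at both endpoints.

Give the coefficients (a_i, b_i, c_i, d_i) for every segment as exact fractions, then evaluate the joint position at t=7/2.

  seg 0: a=5 b=-297/28 c=0 d=101/28
  seg 1: a=-2 b=3/14 c=303/28 d=-141/28
  seg 2: a=4 b=27/4 c=-30/7 d=457/756
  seg 3: a=2 b=-37/14 c=97/84 d=-97/756
S(7/2) = 1461/224

Δ: Δ0=-7, Δ1=6, Δ2=-2/3, Δ3=-1/3
row 1: diag=4, rhs=78; c'=1/4, d'=39/2
row 2: denom=8−1·1/4=31/4; d'=(-40−1·39/2)/(31/4)=-238/31
row 3: denom=12−3·12/31=336/31; d'=(2−3·-238/31)/(336/31)=97/42
back: M3=97/42
back: M2=-238/31−12/31·97/42=-60/7
back: M1=39/2−1/4·-60/7=303/14
M: M0=0, M1=303/14, M2=-60/7, M3=97/42, M4=0
seg 0: a=5, c=M0/2=0, d=(M1−M0)/(6·1)=101/28, b=Δ0−h0·(2M0+M1)/6=-297/28
seg 1: a=-2, c=M1/2=303/28, d=(M2−M1)/(6·1)=-141/28, b=Δ1−h1·(2M1+M2)/6=3/14
seg 2: a=4, c=M2/2=-30/7, d=(M3−M2)/(6·3)=457/756, b=Δ2−h2·(2M2+M3)/6=27/4
seg 3: a=2, c=M3/2=97/84, d=(M4−M3)/(6·3)=-97/756, b=Δ3−h3·(2M3+M4)/6=-37/14
t_q=7/2 → seg 2, τ=3/2; S=4+27/4·τ+-30/7·τ²+457/756·τ³=1461/224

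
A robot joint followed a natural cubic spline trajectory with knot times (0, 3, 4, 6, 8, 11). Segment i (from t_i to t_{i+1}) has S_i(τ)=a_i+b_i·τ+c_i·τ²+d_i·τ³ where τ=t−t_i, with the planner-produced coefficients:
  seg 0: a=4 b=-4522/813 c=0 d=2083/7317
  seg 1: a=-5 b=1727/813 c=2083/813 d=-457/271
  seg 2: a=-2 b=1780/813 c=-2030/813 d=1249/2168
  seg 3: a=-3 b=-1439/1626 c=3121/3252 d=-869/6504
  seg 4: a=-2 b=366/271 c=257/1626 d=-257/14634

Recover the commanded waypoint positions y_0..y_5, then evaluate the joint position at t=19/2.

y_0=4 y_1=-5 y_2=-2 y_3=-3 y_4=-2 y_5=3
S(19/2) = 1397/4336

y_0 = S_0(0) = a_0 = 4
y_1 = S_1(0) = a_1 = -5
y_2 = S_2(0) = a_2 = -2
y_3 = S_3(0) = a_3 = -3
y_4 = S_4(0) = a_4 = -2
y_5 = S_4(3) = 3
t_q=19/2 is in segment 4 (τ=3/2); S_4(τ)=1397/4336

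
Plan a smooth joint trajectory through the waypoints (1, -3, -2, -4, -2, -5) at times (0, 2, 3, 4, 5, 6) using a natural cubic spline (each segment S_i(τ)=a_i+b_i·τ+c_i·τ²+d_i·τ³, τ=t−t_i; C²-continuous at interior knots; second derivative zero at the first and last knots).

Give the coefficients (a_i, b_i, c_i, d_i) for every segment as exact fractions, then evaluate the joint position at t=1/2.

Δ: Δ0=-2, Δ1=1, Δ2=-2, Δ3=2, Δ4=-3
row 1: diag=6, rhs=18; c'=1/6, d'=3
row 2: denom=4−1·1/6=23/6; d'=(-18−1·3)/(23/6)=-126/23
row 3: denom=4−1·6/23=86/23; d'=(24−1·-126/23)/(86/23)=339/43
row 4: denom=4−1·23/86=321/86; d'=(-30−1·339/43)/(321/86)=-1086/107
back: M4=-1086/107
back: M3=339/43−23/86·-1086/107=1134/107
back: M2=-126/23−6/23·1134/107=-882/107
back: M1=3−1/6·-882/107=468/107
M: M0=0, M1=468/107, M2=-882/107, M3=1134/107, M4=-1086/107, M5=0
seg 0: a=1, c=M0/2=0, d=(M1−M0)/(6·2)=39/107, b=Δ0−h0·(2M0+M1)/6=-370/107
seg 1: a=-3, c=M1/2=234/107, d=(M2−M1)/(6·1)=-225/107, b=Δ1−h1·(2M1+M2)/6=98/107
seg 2: a=-2, c=M2/2=-441/107, d=(M3−M2)/(6·1)=336/107, b=Δ2−h2·(2M2+M3)/6=-109/107
seg 3: a=-4, c=M3/2=567/107, d=(M4−M3)/(6·1)=-370/107, b=Δ3−h3·(2M3+M4)/6=17/107
seg 4: a=-2, c=M4/2=-543/107, d=(M5−M4)/(6·1)=181/107, b=Δ4−h4·(2M4+M5)/6=41/107
t_q=1/2 → seg 0, τ=1/2; S=1+-370/107·τ+0·τ²+39/107·τ³=-585/856

  seg 0: a=1 b=-370/107 c=0 d=39/107
  seg 1: a=-3 b=98/107 c=234/107 d=-225/107
  seg 2: a=-2 b=-109/107 c=-441/107 d=336/107
  seg 3: a=-4 b=17/107 c=567/107 d=-370/107
  seg 4: a=-2 b=41/107 c=-543/107 d=181/107
S(1/2) = -585/856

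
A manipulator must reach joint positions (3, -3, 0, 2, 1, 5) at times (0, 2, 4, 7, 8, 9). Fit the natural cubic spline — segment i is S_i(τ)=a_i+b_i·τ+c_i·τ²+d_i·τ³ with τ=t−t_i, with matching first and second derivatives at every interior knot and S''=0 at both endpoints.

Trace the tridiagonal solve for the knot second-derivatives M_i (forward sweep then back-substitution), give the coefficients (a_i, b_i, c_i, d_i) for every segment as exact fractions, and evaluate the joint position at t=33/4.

Δ: Δ0=-3, Δ1=3/2, Δ2=2/3, Δ3=-1, Δ4=4
row 1: diag=8, rhs=27; c'=1/4, d'=27/8
row 2: denom=10−2·1/4=19/2; d'=(-5−2·27/8)/(19/2)=-47/38
row 3: denom=8−3·6/19=134/19; d'=(-10−3·-47/38)/(134/19)=-239/268
row 4: denom=4−1·19/134=517/134; d'=(30−1·-239/268)/(517/134)=8279/1034
back: M4=8279/1034
back: M3=-239/268−19/134·8279/1034=-1048/517
back: M2=-47/38−6/19·-1048/517=-617/1034
back: M1=27/8−1/4·-617/1034=1822/517
M: M0=0, M1=1822/517, M2=-617/1034, M3=-1048/517, M4=8279/1034, M5=0
seg 0: a=3, c=M0/2=0, d=(M1−M0)/(6·2)=911/3102, b=Δ0−h0·(2M0+M1)/6=-6475/1551
seg 1: a=-3, c=M1/2=911/517, d=(M2−M1)/(6·2)=-4261/12408, b=Δ1−h1·(2M1+M2)/6=-1009/1551
seg 2: a=0, c=M2/2=-617/2068, d=(M3−M2)/(6·3)=-493/6204, b=Δ2−h2·(2M2+M3)/6=7063/3102
seg 3: a=2, c=M3/2=-524/517, d=(M4−M3)/(6·1)=10375/6204, b=Δ3−h3·(2M3+M4)/6=-10291/6204
seg 4: a=1, c=M4/2=8279/2068, d=(M5−M4)/(6·1)=-8279/6204, b=Δ4−h4·(2M4+M5)/6=4129/3102
t_q=33/4 → seg 4, τ=1/4; S=1+4129/3102·τ+8279/2068·τ²+-8279/6204·τ³=206751/132352

  seg 0: a=3 b=-6475/1551 c=0 d=911/3102
  seg 1: a=-3 b=-1009/1551 c=911/517 d=-4261/12408
  seg 2: a=0 b=7063/3102 c=-617/2068 d=-493/6204
  seg 3: a=2 b=-10291/6204 c=-524/517 d=10375/6204
  seg 4: a=1 b=4129/3102 c=8279/2068 d=-8279/6204
S(33/4) = 206751/132352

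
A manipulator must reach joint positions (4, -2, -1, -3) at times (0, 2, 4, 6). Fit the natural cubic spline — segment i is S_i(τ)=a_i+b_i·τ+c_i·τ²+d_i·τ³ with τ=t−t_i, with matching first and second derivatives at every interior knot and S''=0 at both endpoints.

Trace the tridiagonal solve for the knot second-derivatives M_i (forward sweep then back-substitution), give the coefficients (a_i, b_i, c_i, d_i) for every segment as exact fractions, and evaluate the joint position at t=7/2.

Δ: Δ0=-3, Δ1=1/2, Δ2=-1
row 1: diag=8, rhs=21; c'=1/4, d'=21/8
row 2: denom=8−2·1/4=15/2; d'=(-9−2·21/8)/(15/2)=-19/10
back: M2=-19/10
back: M1=21/8−1/4·-19/10=31/10
M: M0=0, M1=31/10, M2=-19/10, M3=0
seg 0: a=4, c=M0/2=0, d=(M1−M0)/(6·2)=31/120, b=Δ0−h0·(2M0+M1)/6=-121/30
seg 1: a=-2, c=M1/2=31/20, d=(M2−M1)/(6·2)=-5/12, b=Δ1−h1·(2M1+M2)/6=-14/15
seg 2: a=-1, c=M2/2=-19/20, d=(M3−M2)/(6·2)=19/120, b=Δ2−h2·(2M2+M3)/6=4/15
t_q=7/2 → seg 1, τ=3/2; S=-2+-14/15·τ+31/20·τ²+-5/12·τ³=-211/160

  seg 0: a=4 b=-121/30 c=0 d=31/120
  seg 1: a=-2 b=-14/15 c=31/20 d=-5/12
  seg 2: a=-1 b=4/15 c=-19/20 d=19/120
S(7/2) = -211/160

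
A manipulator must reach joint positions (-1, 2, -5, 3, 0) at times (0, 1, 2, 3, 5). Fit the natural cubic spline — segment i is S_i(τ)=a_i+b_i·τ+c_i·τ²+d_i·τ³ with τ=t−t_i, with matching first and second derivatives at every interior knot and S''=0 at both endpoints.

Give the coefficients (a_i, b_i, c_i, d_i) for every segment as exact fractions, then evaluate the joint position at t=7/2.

  seg 0: a=-1 b=1175/172 c=0 d=-659/172
  seg 1: a=2 b=-401/86 c=-1977/172 d=1575/172
  seg 2: a=-5 b=-31/172 c=687/43 d=-1341/172
  seg 3: a=3 b=721/86 c=-1275/172 d=425/344
S(7/2) = 15117/2752

Δ: Δ0=3, Δ1=-7, Δ2=8, Δ3=-3/2
row 1: diag=4, rhs=-60; c'=1/4, d'=-15
row 2: denom=4−1·1/4=15/4; d'=(90−1·-15)/(15/4)=28
row 3: denom=6−1·4/15=86/15; d'=(-57−1·28)/(86/15)=-1275/86
back: M3=-1275/86
back: M2=28−4/15·-1275/86=1374/43
back: M1=-15−1/4·1374/43=-1977/86
M: M0=0, M1=-1977/86, M2=1374/43, M3=-1275/86, M4=0
seg 0: a=-1, c=M0/2=0, d=(M1−M0)/(6·1)=-659/172, b=Δ0−h0·(2M0+M1)/6=1175/172
seg 1: a=2, c=M1/2=-1977/172, d=(M2−M1)/(6·1)=1575/172, b=Δ1−h1·(2M1+M2)/6=-401/86
seg 2: a=-5, c=M2/2=687/43, d=(M3−M2)/(6·1)=-1341/172, b=Δ2−h2·(2M2+M3)/6=-31/172
seg 3: a=3, c=M3/2=-1275/172, d=(M4−M3)/(6·2)=425/344, b=Δ3−h3·(2M3+M4)/6=721/86
t_q=7/2 → seg 3, τ=1/2; S=3+721/86·τ+-1275/172·τ²+425/344·τ³=15117/2752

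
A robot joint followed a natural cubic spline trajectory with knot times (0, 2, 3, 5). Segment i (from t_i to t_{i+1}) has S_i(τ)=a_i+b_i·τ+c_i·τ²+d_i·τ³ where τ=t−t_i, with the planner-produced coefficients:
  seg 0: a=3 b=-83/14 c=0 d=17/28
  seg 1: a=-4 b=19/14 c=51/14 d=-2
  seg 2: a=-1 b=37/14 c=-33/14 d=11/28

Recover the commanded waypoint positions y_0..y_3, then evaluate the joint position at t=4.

y_0=3 y_1=-4 y_2=-1 y_3=-2
S(4) = -9/28

y_0 = S_0(0) = a_0 = 3
y_1 = S_1(0) = a_1 = -4
y_2 = S_2(0) = a_2 = -1
y_3 = S_2(2) = -2
t_q=4 is in segment 2 (τ=1); S_2(τ)=-9/28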